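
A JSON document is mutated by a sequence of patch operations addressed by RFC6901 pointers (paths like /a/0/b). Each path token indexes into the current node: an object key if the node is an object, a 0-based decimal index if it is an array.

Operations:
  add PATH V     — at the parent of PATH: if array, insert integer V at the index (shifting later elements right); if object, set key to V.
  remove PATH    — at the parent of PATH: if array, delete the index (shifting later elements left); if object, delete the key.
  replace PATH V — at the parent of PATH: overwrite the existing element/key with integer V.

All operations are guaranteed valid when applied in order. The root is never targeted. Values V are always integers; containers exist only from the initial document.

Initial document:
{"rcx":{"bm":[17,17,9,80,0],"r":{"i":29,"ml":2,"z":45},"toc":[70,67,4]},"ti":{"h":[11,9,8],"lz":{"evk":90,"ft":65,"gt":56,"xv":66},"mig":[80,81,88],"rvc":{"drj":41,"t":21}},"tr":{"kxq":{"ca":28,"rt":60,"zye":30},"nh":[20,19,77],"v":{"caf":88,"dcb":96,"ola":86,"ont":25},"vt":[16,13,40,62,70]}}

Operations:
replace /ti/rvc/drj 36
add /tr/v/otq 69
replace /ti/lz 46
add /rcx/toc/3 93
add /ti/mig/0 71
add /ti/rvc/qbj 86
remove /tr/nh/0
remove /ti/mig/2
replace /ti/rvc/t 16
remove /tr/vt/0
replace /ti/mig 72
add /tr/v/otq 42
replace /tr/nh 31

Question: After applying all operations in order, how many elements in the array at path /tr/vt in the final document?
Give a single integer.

After op 1 (replace /ti/rvc/drj 36): {"rcx":{"bm":[17,17,9,80,0],"r":{"i":29,"ml":2,"z":45},"toc":[70,67,4]},"ti":{"h":[11,9,8],"lz":{"evk":90,"ft":65,"gt":56,"xv":66},"mig":[80,81,88],"rvc":{"drj":36,"t":21}},"tr":{"kxq":{"ca":28,"rt":60,"zye":30},"nh":[20,19,77],"v":{"caf":88,"dcb":96,"ola":86,"ont":25},"vt":[16,13,40,62,70]}}
After op 2 (add /tr/v/otq 69): {"rcx":{"bm":[17,17,9,80,0],"r":{"i":29,"ml":2,"z":45},"toc":[70,67,4]},"ti":{"h":[11,9,8],"lz":{"evk":90,"ft":65,"gt":56,"xv":66},"mig":[80,81,88],"rvc":{"drj":36,"t":21}},"tr":{"kxq":{"ca":28,"rt":60,"zye":30},"nh":[20,19,77],"v":{"caf":88,"dcb":96,"ola":86,"ont":25,"otq":69},"vt":[16,13,40,62,70]}}
After op 3 (replace /ti/lz 46): {"rcx":{"bm":[17,17,9,80,0],"r":{"i":29,"ml":2,"z":45},"toc":[70,67,4]},"ti":{"h":[11,9,8],"lz":46,"mig":[80,81,88],"rvc":{"drj":36,"t":21}},"tr":{"kxq":{"ca":28,"rt":60,"zye":30},"nh":[20,19,77],"v":{"caf":88,"dcb":96,"ola":86,"ont":25,"otq":69},"vt":[16,13,40,62,70]}}
After op 4 (add /rcx/toc/3 93): {"rcx":{"bm":[17,17,9,80,0],"r":{"i":29,"ml":2,"z":45},"toc":[70,67,4,93]},"ti":{"h":[11,9,8],"lz":46,"mig":[80,81,88],"rvc":{"drj":36,"t":21}},"tr":{"kxq":{"ca":28,"rt":60,"zye":30},"nh":[20,19,77],"v":{"caf":88,"dcb":96,"ola":86,"ont":25,"otq":69},"vt":[16,13,40,62,70]}}
After op 5 (add /ti/mig/0 71): {"rcx":{"bm":[17,17,9,80,0],"r":{"i":29,"ml":2,"z":45},"toc":[70,67,4,93]},"ti":{"h":[11,9,8],"lz":46,"mig":[71,80,81,88],"rvc":{"drj":36,"t":21}},"tr":{"kxq":{"ca":28,"rt":60,"zye":30},"nh":[20,19,77],"v":{"caf":88,"dcb":96,"ola":86,"ont":25,"otq":69},"vt":[16,13,40,62,70]}}
After op 6 (add /ti/rvc/qbj 86): {"rcx":{"bm":[17,17,9,80,0],"r":{"i":29,"ml":2,"z":45},"toc":[70,67,4,93]},"ti":{"h":[11,9,8],"lz":46,"mig":[71,80,81,88],"rvc":{"drj":36,"qbj":86,"t":21}},"tr":{"kxq":{"ca":28,"rt":60,"zye":30},"nh":[20,19,77],"v":{"caf":88,"dcb":96,"ola":86,"ont":25,"otq":69},"vt":[16,13,40,62,70]}}
After op 7 (remove /tr/nh/0): {"rcx":{"bm":[17,17,9,80,0],"r":{"i":29,"ml":2,"z":45},"toc":[70,67,4,93]},"ti":{"h":[11,9,8],"lz":46,"mig":[71,80,81,88],"rvc":{"drj":36,"qbj":86,"t":21}},"tr":{"kxq":{"ca":28,"rt":60,"zye":30},"nh":[19,77],"v":{"caf":88,"dcb":96,"ola":86,"ont":25,"otq":69},"vt":[16,13,40,62,70]}}
After op 8 (remove /ti/mig/2): {"rcx":{"bm":[17,17,9,80,0],"r":{"i":29,"ml":2,"z":45},"toc":[70,67,4,93]},"ti":{"h":[11,9,8],"lz":46,"mig":[71,80,88],"rvc":{"drj":36,"qbj":86,"t":21}},"tr":{"kxq":{"ca":28,"rt":60,"zye":30},"nh":[19,77],"v":{"caf":88,"dcb":96,"ola":86,"ont":25,"otq":69},"vt":[16,13,40,62,70]}}
After op 9 (replace /ti/rvc/t 16): {"rcx":{"bm":[17,17,9,80,0],"r":{"i":29,"ml":2,"z":45},"toc":[70,67,4,93]},"ti":{"h":[11,9,8],"lz":46,"mig":[71,80,88],"rvc":{"drj":36,"qbj":86,"t":16}},"tr":{"kxq":{"ca":28,"rt":60,"zye":30},"nh":[19,77],"v":{"caf":88,"dcb":96,"ola":86,"ont":25,"otq":69},"vt":[16,13,40,62,70]}}
After op 10 (remove /tr/vt/0): {"rcx":{"bm":[17,17,9,80,0],"r":{"i":29,"ml":2,"z":45},"toc":[70,67,4,93]},"ti":{"h":[11,9,8],"lz":46,"mig":[71,80,88],"rvc":{"drj":36,"qbj":86,"t":16}},"tr":{"kxq":{"ca":28,"rt":60,"zye":30},"nh":[19,77],"v":{"caf":88,"dcb":96,"ola":86,"ont":25,"otq":69},"vt":[13,40,62,70]}}
After op 11 (replace /ti/mig 72): {"rcx":{"bm":[17,17,9,80,0],"r":{"i":29,"ml":2,"z":45},"toc":[70,67,4,93]},"ti":{"h":[11,9,8],"lz":46,"mig":72,"rvc":{"drj":36,"qbj":86,"t":16}},"tr":{"kxq":{"ca":28,"rt":60,"zye":30},"nh":[19,77],"v":{"caf":88,"dcb":96,"ola":86,"ont":25,"otq":69},"vt":[13,40,62,70]}}
After op 12 (add /tr/v/otq 42): {"rcx":{"bm":[17,17,9,80,0],"r":{"i":29,"ml":2,"z":45},"toc":[70,67,4,93]},"ti":{"h":[11,9,8],"lz":46,"mig":72,"rvc":{"drj":36,"qbj":86,"t":16}},"tr":{"kxq":{"ca":28,"rt":60,"zye":30},"nh":[19,77],"v":{"caf":88,"dcb":96,"ola":86,"ont":25,"otq":42},"vt":[13,40,62,70]}}
After op 13 (replace /tr/nh 31): {"rcx":{"bm":[17,17,9,80,0],"r":{"i":29,"ml":2,"z":45},"toc":[70,67,4,93]},"ti":{"h":[11,9,8],"lz":46,"mig":72,"rvc":{"drj":36,"qbj":86,"t":16}},"tr":{"kxq":{"ca":28,"rt":60,"zye":30},"nh":31,"v":{"caf":88,"dcb":96,"ola":86,"ont":25,"otq":42},"vt":[13,40,62,70]}}
Size at path /tr/vt: 4

Answer: 4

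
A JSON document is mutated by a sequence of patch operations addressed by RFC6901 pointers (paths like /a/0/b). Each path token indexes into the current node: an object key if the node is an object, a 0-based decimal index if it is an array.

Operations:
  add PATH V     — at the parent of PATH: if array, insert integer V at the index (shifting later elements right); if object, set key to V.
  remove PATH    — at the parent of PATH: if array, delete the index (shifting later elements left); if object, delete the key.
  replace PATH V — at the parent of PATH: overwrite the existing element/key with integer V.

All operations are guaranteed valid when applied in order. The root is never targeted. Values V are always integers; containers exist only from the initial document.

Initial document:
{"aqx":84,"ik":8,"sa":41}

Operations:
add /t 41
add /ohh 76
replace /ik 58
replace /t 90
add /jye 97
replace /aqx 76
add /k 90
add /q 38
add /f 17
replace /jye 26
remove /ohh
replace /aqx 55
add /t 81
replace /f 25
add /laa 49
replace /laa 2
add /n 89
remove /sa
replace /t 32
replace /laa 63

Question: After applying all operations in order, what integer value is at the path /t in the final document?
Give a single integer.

Answer: 32

Derivation:
After op 1 (add /t 41): {"aqx":84,"ik":8,"sa":41,"t":41}
After op 2 (add /ohh 76): {"aqx":84,"ik":8,"ohh":76,"sa":41,"t":41}
After op 3 (replace /ik 58): {"aqx":84,"ik":58,"ohh":76,"sa":41,"t":41}
After op 4 (replace /t 90): {"aqx":84,"ik":58,"ohh":76,"sa":41,"t":90}
After op 5 (add /jye 97): {"aqx":84,"ik":58,"jye":97,"ohh":76,"sa":41,"t":90}
After op 6 (replace /aqx 76): {"aqx":76,"ik":58,"jye":97,"ohh":76,"sa":41,"t":90}
After op 7 (add /k 90): {"aqx":76,"ik":58,"jye":97,"k":90,"ohh":76,"sa":41,"t":90}
After op 8 (add /q 38): {"aqx":76,"ik":58,"jye":97,"k":90,"ohh":76,"q":38,"sa":41,"t":90}
After op 9 (add /f 17): {"aqx":76,"f":17,"ik":58,"jye":97,"k":90,"ohh":76,"q":38,"sa":41,"t":90}
After op 10 (replace /jye 26): {"aqx":76,"f":17,"ik":58,"jye":26,"k":90,"ohh":76,"q":38,"sa":41,"t":90}
After op 11 (remove /ohh): {"aqx":76,"f":17,"ik":58,"jye":26,"k":90,"q":38,"sa":41,"t":90}
After op 12 (replace /aqx 55): {"aqx":55,"f":17,"ik":58,"jye":26,"k":90,"q":38,"sa":41,"t":90}
After op 13 (add /t 81): {"aqx":55,"f":17,"ik":58,"jye":26,"k":90,"q":38,"sa":41,"t":81}
After op 14 (replace /f 25): {"aqx":55,"f":25,"ik":58,"jye":26,"k":90,"q":38,"sa":41,"t":81}
After op 15 (add /laa 49): {"aqx":55,"f":25,"ik":58,"jye":26,"k":90,"laa":49,"q":38,"sa":41,"t":81}
After op 16 (replace /laa 2): {"aqx":55,"f":25,"ik":58,"jye":26,"k":90,"laa":2,"q":38,"sa":41,"t":81}
After op 17 (add /n 89): {"aqx":55,"f":25,"ik":58,"jye":26,"k":90,"laa":2,"n":89,"q":38,"sa":41,"t":81}
After op 18 (remove /sa): {"aqx":55,"f":25,"ik":58,"jye":26,"k":90,"laa":2,"n":89,"q":38,"t":81}
After op 19 (replace /t 32): {"aqx":55,"f":25,"ik":58,"jye":26,"k":90,"laa":2,"n":89,"q":38,"t":32}
After op 20 (replace /laa 63): {"aqx":55,"f":25,"ik":58,"jye":26,"k":90,"laa":63,"n":89,"q":38,"t":32}
Value at /t: 32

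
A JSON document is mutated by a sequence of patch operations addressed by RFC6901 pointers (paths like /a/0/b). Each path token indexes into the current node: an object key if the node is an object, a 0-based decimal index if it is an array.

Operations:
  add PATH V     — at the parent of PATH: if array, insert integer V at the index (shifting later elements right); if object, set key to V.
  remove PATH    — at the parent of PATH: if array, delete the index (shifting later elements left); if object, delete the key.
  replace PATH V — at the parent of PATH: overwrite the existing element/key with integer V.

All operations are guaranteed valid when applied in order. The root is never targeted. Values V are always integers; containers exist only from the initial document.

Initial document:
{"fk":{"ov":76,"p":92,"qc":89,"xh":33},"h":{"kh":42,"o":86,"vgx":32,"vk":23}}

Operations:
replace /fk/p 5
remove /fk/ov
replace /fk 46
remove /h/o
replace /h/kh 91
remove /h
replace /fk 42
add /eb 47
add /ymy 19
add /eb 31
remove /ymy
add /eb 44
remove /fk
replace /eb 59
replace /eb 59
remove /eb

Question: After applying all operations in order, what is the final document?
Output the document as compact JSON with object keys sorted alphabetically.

Answer: {}

Derivation:
After op 1 (replace /fk/p 5): {"fk":{"ov":76,"p":5,"qc":89,"xh":33},"h":{"kh":42,"o":86,"vgx":32,"vk":23}}
After op 2 (remove /fk/ov): {"fk":{"p":5,"qc":89,"xh":33},"h":{"kh":42,"o":86,"vgx":32,"vk":23}}
After op 3 (replace /fk 46): {"fk":46,"h":{"kh":42,"o":86,"vgx":32,"vk":23}}
After op 4 (remove /h/o): {"fk":46,"h":{"kh":42,"vgx":32,"vk":23}}
After op 5 (replace /h/kh 91): {"fk":46,"h":{"kh":91,"vgx":32,"vk":23}}
After op 6 (remove /h): {"fk":46}
After op 7 (replace /fk 42): {"fk":42}
After op 8 (add /eb 47): {"eb":47,"fk":42}
After op 9 (add /ymy 19): {"eb":47,"fk":42,"ymy":19}
After op 10 (add /eb 31): {"eb":31,"fk":42,"ymy":19}
After op 11 (remove /ymy): {"eb":31,"fk":42}
After op 12 (add /eb 44): {"eb":44,"fk":42}
After op 13 (remove /fk): {"eb":44}
After op 14 (replace /eb 59): {"eb":59}
After op 15 (replace /eb 59): {"eb":59}
After op 16 (remove /eb): {}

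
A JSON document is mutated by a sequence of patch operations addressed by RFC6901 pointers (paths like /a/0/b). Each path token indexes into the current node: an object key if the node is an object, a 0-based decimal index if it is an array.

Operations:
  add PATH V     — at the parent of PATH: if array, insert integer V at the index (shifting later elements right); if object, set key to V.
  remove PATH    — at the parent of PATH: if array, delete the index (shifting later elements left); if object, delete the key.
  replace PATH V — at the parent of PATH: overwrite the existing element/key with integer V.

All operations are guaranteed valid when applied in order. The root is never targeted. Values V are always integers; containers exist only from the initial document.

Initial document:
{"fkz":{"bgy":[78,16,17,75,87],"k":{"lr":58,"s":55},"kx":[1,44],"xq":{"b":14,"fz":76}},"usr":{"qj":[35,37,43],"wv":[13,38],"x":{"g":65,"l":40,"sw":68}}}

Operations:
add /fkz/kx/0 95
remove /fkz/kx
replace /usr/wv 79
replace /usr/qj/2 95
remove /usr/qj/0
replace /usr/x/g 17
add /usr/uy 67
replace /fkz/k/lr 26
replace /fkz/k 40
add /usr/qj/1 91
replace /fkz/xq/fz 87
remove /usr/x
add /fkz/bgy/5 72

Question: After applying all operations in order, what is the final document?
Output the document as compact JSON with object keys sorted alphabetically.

After op 1 (add /fkz/kx/0 95): {"fkz":{"bgy":[78,16,17,75,87],"k":{"lr":58,"s":55},"kx":[95,1,44],"xq":{"b":14,"fz":76}},"usr":{"qj":[35,37,43],"wv":[13,38],"x":{"g":65,"l":40,"sw":68}}}
After op 2 (remove /fkz/kx): {"fkz":{"bgy":[78,16,17,75,87],"k":{"lr":58,"s":55},"xq":{"b":14,"fz":76}},"usr":{"qj":[35,37,43],"wv":[13,38],"x":{"g":65,"l":40,"sw":68}}}
After op 3 (replace /usr/wv 79): {"fkz":{"bgy":[78,16,17,75,87],"k":{"lr":58,"s":55},"xq":{"b":14,"fz":76}},"usr":{"qj":[35,37,43],"wv":79,"x":{"g":65,"l":40,"sw":68}}}
After op 4 (replace /usr/qj/2 95): {"fkz":{"bgy":[78,16,17,75,87],"k":{"lr":58,"s":55},"xq":{"b":14,"fz":76}},"usr":{"qj":[35,37,95],"wv":79,"x":{"g":65,"l":40,"sw":68}}}
After op 5 (remove /usr/qj/0): {"fkz":{"bgy":[78,16,17,75,87],"k":{"lr":58,"s":55},"xq":{"b":14,"fz":76}},"usr":{"qj":[37,95],"wv":79,"x":{"g":65,"l":40,"sw":68}}}
After op 6 (replace /usr/x/g 17): {"fkz":{"bgy":[78,16,17,75,87],"k":{"lr":58,"s":55},"xq":{"b":14,"fz":76}},"usr":{"qj":[37,95],"wv":79,"x":{"g":17,"l":40,"sw":68}}}
After op 7 (add /usr/uy 67): {"fkz":{"bgy":[78,16,17,75,87],"k":{"lr":58,"s":55},"xq":{"b":14,"fz":76}},"usr":{"qj":[37,95],"uy":67,"wv":79,"x":{"g":17,"l":40,"sw":68}}}
After op 8 (replace /fkz/k/lr 26): {"fkz":{"bgy":[78,16,17,75,87],"k":{"lr":26,"s":55},"xq":{"b":14,"fz":76}},"usr":{"qj":[37,95],"uy":67,"wv":79,"x":{"g":17,"l":40,"sw":68}}}
After op 9 (replace /fkz/k 40): {"fkz":{"bgy":[78,16,17,75,87],"k":40,"xq":{"b":14,"fz":76}},"usr":{"qj":[37,95],"uy":67,"wv":79,"x":{"g":17,"l":40,"sw":68}}}
After op 10 (add /usr/qj/1 91): {"fkz":{"bgy":[78,16,17,75,87],"k":40,"xq":{"b":14,"fz":76}},"usr":{"qj":[37,91,95],"uy":67,"wv":79,"x":{"g":17,"l":40,"sw":68}}}
After op 11 (replace /fkz/xq/fz 87): {"fkz":{"bgy":[78,16,17,75,87],"k":40,"xq":{"b":14,"fz":87}},"usr":{"qj":[37,91,95],"uy":67,"wv":79,"x":{"g":17,"l":40,"sw":68}}}
After op 12 (remove /usr/x): {"fkz":{"bgy":[78,16,17,75,87],"k":40,"xq":{"b":14,"fz":87}},"usr":{"qj":[37,91,95],"uy":67,"wv":79}}
After op 13 (add /fkz/bgy/5 72): {"fkz":{"bgy":[78,16,17,75,87,72],"k":40,"xq":{"b":14,"fz":87}},"usr":{"qj":[37,91,95],"uy":67,"wv":79}}

Answer: {"fkz":{"bgy":[78,16,17,75,87,72],"k":40,"xq":{"b":14,"fz":87}},"usr":{"qj":[37,91,95],"uy":67,"wv":79}}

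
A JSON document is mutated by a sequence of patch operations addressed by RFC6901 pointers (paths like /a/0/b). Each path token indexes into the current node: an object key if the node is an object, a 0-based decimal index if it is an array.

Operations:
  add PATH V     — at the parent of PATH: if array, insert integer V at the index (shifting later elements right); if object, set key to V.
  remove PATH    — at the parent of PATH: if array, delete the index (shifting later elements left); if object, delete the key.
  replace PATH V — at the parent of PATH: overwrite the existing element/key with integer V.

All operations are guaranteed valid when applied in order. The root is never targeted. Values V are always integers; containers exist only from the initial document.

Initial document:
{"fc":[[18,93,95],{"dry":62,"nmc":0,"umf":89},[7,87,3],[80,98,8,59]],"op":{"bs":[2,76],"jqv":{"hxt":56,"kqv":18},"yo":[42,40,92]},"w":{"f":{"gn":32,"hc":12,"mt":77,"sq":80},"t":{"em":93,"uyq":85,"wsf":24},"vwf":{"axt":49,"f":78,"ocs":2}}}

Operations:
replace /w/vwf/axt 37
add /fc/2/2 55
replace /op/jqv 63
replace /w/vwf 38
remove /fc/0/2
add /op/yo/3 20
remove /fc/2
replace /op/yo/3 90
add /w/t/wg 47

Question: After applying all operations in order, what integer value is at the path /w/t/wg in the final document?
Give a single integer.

Answer: 47

Derivation:
After op 1 (replace /w/vwf/axt 37): {"fc":[[18,93,95],{"dry":62,"nmc":0,"umf":89},[7,87,3],[80,98,8,59]],"op":{"bs":[2,76],"jqv":{"hxt":56,"kqv":18},"yo":[42,40,92]},"w":{"f":{"gn":32,"hc":12,"mt":77,"sq":80},"t":{"em":93,"uyq":85,"wsf":24},"vwf":{"axt":37,"f":78,"ocs":2}}}
After op 2 (add /fc/2/2 55): {"fc":[[18,93,95],{"dry":62,"nmc":0,"umf":89},[7,87,55,3],[80,98,8,59]],"op":{"bs":[2,76],"jqv":{"hxt":56,"kqv":18},"yo":[42,40,92]},"w":{"f":{"gn":32,"hc":12,"mt":77,"sq":80},"t":{"em":93,"uyq":85,"wsf":24},"vwf":{"axt":37,"f":78,"ocs":2}}}
After op 3 (replace /op/jqv 63): {"fc":[[18,93,95],{"dry":62,"nmc":0,"umf":89},[7,87,55,3],[80,98,8,59]],"op":{"bs":[2,76],"jqv":63,"yo":[42,40,92]},"w":{"f":{"gn":32,"hc":12,"mt":77,"sq":80},"t":{"em":93,"uyq":85,"wsf":24},"vwf":{"axt":37,"f":78,"ocs":2}}}
After op 4 (replace /w/vwf 38): {"fc":[[18,93,95],{"dry":62,"nmc":0,"umf":89},[7,87,55,3],[80,98,8,59]],"op":{"bs":[2,76],"jqv":63,"yo":[42,40,92]},"w":{"f":{"gn":32,"hc":12,"mt":77,"sq":80},"t":{"em":93,"uyq":85,"wsf":24},"vwf":38}}
After op 5 (remove /fc/0/2): {"fc":[[18,93],{"dry":62,"nmc":0,"umf":89},[7,87,55,3],[80,98,8,59]],"op":{"bs":[2,76],"jqv":63,"yo":[42,40,92]},"w":{"f":{"gn":32,"hc":12,"mt":77,"sq":80},"t":{"em":93,"uyq":85,"wsf":24},"vwf":38}}
After op 6 (add /op/yo/3 20): {"fc":[[18,93],{"dry":62,"nmc":0,"umf":89},[7,87,55,3],[80,98,8,59]],"op":{"bs":[2,76],"jqv":63,"yo":[42,40,92,20]},"w":{"f":{"gn":32,"hc":12,"mt":77,"sq":80},"t":{"em":93,"uyq":85,"wsf":24},"vwf":38}}
After op 7 (remove /fc/2): {"fc":[[18,93],{"dry":62,"nmc":0,"umf":89},[80,98,8,59]],"op":{"bs":[2,76],"jqv":63,"yo":[42,40,92,20]},"w":{"f":{"gn":32,"hc":12,"mt":77,"sq":80},"t":{"em":93,"uyq":85,"wsf":24},"vwf":38}}
After op 8 (replace /op/yo/3 90): {"fc":[[18,93],{"dry":62,"nmc":0,"umf":89},[80,98,8,59]],"op":{"bs":[2,76],"jqv":63,"yo":[42,40,92,90]},"w":{"f":{"gn":32,"hc":12,"mt":77,"sq":80},"t":{"em":93,"uyq":85,"wsf":24},"vwf":38}}
After op 9 (add /w/t/wg 47): {"fc":[[18,93],{"dry":62,"nmc":0,"umf":89},[80,98,8,59]],"op":{"bs":[2,76],"jqv":63,"yo":[42,40,92,90]},"w":{"f":{"gn":32,"hc":12,"mt":77,"sq":80},"t":{"em":93,"uyq":85,"wg":47,"wsf":24},"vwf":38}}
Value at /w/t/wg: 47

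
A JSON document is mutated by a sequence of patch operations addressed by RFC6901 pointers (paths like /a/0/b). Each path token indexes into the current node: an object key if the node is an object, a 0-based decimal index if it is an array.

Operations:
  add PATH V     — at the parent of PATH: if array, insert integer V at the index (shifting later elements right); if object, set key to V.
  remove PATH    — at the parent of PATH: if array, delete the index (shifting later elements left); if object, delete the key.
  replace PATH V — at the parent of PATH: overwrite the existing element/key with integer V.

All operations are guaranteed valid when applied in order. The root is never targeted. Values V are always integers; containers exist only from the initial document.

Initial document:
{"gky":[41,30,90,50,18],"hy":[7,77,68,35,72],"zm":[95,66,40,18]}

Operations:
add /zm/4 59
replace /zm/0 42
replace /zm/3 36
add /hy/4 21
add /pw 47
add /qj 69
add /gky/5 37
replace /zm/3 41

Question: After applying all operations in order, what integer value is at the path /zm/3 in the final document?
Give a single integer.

After op 1 (add /zm/4 59): {"gky":[41,30,90,50,18],"hy":[7,77,68,35,72],"zm":[95,66,40,18,59]}
After op 2 (replace /zm/0 42): {"gky":[41,30,90,50,18],"hy":[7,77,68,35,72],"zm":[42,66,40,18,59]}
After op 3 (replace /zm/3 36): {"gky":[41,30,90,50,18],"hy":[7,77,68,35,72],"zm":[42,66,40,36,59]}
After op 4 (add /hy/4 21): {"gky":[41,30,90,50,18],"hy":[7,77,68,35,21,72],"zm":[42,66,40,36,59]}
After op 5 (add /pw 47): {"gky":[41,30,90,50,18],"hy":[7,77,68,35,21,72],"pw":47,"zm":[42,66,40,36,59]}
After op 6 (add /qj 69): {"gky":[41,30,90,50,18],"hy":[7,77,68,35,21,72],"pw":47,"qj":69,"zm":[42,66,40,36,59]}
After op 7 (add /gky/5 37): {"gky":[41,30,90,50,18,37],"hy":[7,77,68,35,21,72],"pw":47,"qj":69,"zm":[42,66,40,36,59]}
After op 8 (replace /zm/3 41): {"gky":[41,30,90,50,18,37],"hy":[7,77,68,35,21,72],"pw":47,"qj":69,"zm":[42,66,40,41,59]}
Value at /zm/3: 41

Answer: 41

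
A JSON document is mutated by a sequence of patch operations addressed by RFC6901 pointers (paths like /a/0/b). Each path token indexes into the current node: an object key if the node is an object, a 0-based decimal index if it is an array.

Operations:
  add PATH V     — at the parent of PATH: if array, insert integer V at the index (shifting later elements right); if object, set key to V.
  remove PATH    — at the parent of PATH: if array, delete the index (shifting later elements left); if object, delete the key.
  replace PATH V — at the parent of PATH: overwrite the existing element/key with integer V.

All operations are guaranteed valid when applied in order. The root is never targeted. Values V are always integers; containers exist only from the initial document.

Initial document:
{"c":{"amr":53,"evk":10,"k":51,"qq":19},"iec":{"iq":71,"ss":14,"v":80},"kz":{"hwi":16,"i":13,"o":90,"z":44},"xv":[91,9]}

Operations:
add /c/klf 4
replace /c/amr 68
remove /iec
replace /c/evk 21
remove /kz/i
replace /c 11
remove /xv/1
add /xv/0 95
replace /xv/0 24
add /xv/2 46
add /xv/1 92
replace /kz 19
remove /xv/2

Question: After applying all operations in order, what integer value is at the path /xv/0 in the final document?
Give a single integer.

Answer: 24

Derivation:
After op 1 (add /c/klf 4): {"c":{"amr":53,"evk":10,"k":51,"klf":4,"qq":19},"iec":{"iq":71,"ss":14,"v":80},"kz":{"hwi":16,"i":13,"o":90,"z":44},"xv":[91,9]}
After op 2 (replace /c/amr 68): {"c":{"amr":68,"evk":10,"k":51,"klf":4,"qq":19},"iec":{"iq":71,"ss":14,"v":80},"kz":{"hwi":16,"i":13,"o":90,"z":44},"xv":[91,9]}
After op 3 (remove /iec): {"c":{"amr":68,"evk":10,"k":51,"klf":4,"qq":19},"kz":{"hwi":16,"i":13,"o":90,"z":44},"xv":[91,9]}
After op 4 (replace /c/evk 21): {"c":{"amr":68,"evk":21,"k":51,"klf":4,"qq":19},"kz":{"hwi":16,"i":13,"o":90,"z":44},"xv":[91,9]}
After op 5 (remove /kz/i): {"c":{"amr":68,"evk":21,"k":51,"klf":4,"qq":19},"kz":{"hwi":16,"o":90,"z":44},"xv":[91,9]}
After op 6 (replace /c 11): {"c":11,"kz":{"hwi":16,"o":90,"z":44},"xv":[91,9]}
After op 7 (remove /xv/1): {"c":11,"kz":{"hwi":16,"o":90,"z":44},"xv":[91]}
After op 8 (add /xv/0 95): {"c":11,"kz":{"hwi":16,"o":90,"z":44},"xv":[95,91]}
After op 9 (replace /xv/0 24): {"c":11,"kz":{"hwi":16,"o":90,"z":44},"xv":[24,91]}
After op 10 (add /xv/2 46): {"c":11,"kz":{"hwi":16,"o":90,"z":44},"xv":[24,91,46]}
After op 11 (add /xv/1 92): {"c":11,"kz":{"hwi":16,"o":90,"z":44},"xv":[24,92,91,46]}
After op 12 (replace /kz 19): {"c":11,"kz":19,"xv":[24,92,91,46]}
After op 13 (remove /xv/2): {"c":11,"kz":19,"xv":[24,92,46]}
Value at /xv/0: 24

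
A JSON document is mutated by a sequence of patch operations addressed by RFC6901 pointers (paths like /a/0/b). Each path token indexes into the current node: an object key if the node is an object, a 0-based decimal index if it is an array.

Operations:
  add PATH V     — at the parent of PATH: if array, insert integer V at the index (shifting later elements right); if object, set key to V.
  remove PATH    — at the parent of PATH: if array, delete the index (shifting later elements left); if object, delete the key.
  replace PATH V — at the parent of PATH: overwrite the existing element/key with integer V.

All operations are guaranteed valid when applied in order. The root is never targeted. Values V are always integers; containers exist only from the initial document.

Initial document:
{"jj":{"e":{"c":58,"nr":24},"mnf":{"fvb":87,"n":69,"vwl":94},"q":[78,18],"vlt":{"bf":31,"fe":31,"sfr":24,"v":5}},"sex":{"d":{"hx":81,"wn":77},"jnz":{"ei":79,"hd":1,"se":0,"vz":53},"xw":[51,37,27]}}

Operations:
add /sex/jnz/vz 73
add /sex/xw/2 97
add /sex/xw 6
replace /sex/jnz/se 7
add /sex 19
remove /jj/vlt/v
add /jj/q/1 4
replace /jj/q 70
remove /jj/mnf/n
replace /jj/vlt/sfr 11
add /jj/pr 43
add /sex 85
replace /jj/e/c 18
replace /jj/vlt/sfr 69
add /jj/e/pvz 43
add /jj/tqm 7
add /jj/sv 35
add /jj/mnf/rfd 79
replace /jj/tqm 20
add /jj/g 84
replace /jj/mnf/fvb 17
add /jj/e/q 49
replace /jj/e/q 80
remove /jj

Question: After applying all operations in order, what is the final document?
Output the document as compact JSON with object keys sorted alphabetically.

Answer: {"sex":85}

Derivation:
After op 1 (add /sex/jnz/vz 73): {"jj":{"e":{"c":58,"nr":24},"mnf":{"fvb":87,"n":69,"vwl":94},"q":[78,18],"vlt":{"bf":31,"fe":31,"sfr":24,"v":5}},"sex":{"d":{"hx":81,"wn":77},"jnz":{"ei":79,"hd":1,"se":0,"vz":73},"xw":[51,37,27]}}
After op 2 (add /sex/xw/2 97): {"jj":{"e":{"c":58,"nr":24},"mnf":{"fvb":87,"n":69,"vwl":94},"q":[78,18],"vlt":{"bf":31,"fe":31,"sfr":24,"v":5}},"sex":{"d":{"hx":81,"wn":77},"jnz":{"ei":79,"hd":1,"se":0,"vz":73},"xw":[51,37,97,27]}}
After op 3 (add /sex/xw 6): {"jj":{"e":{"c":58,"nr":24},"mnf":{"fvb":87,"n":69,"vwl":94},"q":[78,18],"vlt":{"bf":31,"fe":31,"sfr":24,"v":5}},"sex":{"d":{"hx":81,"wn":77},"jnz":{"ei":79,"hd":1,"se":0,"vz":73},"xw":6}}
After op 4 (replace /sex/jnz/se 7): {"jj":{"e":{"c":58,"nr":24},"mnf":{"fvb":87,"n":69,"vwl":94},"q":[78,18],"vlt":{"bf":31,"fe":31,"sfr":24,"v":5}},"sex":{"d":{"hx":81,"wn":77},"jnz":{"ei":79,"hd":1,"se":7,"vz":73},"xw":6}}
After op 5 (add /sex 19): {"jj":{"e":{"c":58,"nr":24},"mnf":{"fvb":87,"n":69,"vwl":94},"q":[78,18],"vlt":{"bf":31,"fe":31,"sfr":24,"v":5}},"sex":19}
After op 6 (remove /jj/vlt/v): {"jj":{"e":{"c":58,"nr":24},"mnf":{"fvb":87,"n":69,"vwl":94},"q":[78,18],"vlt":{"bf":31,"fe":31,"sfr":24}},"sex":19}
After op 7 (add /jj/q/1 4): {"jj":{"e":{"c":58,"nr":24},"mnf":{"fvb":87,"n":69,"vwl":94},"q":[78,4,18],"vlt":{"bf":31,"fe":31,"sfr":24}},"sex":19}
After op 8 (replace /jj/q 70): {"jj":{"e":{"c":58,"nr":24},"mnf":{"fvb":87,"n":69,"vwl":94},"q":70,"vlt":{"bf":31,"fe":31,"sfr":24}},"sex":19}
After op 9 (remove /jj/mnf/n): {"jj":{"e":{"c":58,"nr":24},"mnf":{"fvb":87,"vwl":94},"q":70,"vlt":{"bf":31,"fe":31,"sfr":24}},"sex":19}
After op 10 (replace /jj/vlt/sfr 11): {"jj":{"e":{"c":58,"nr":24},"mnf":{"fvb":87,"vwl":94},"q":70,"vlt":{"bf":31,"fe":31,"sfr":11}},"sex":19}
After op 11 (add /jj/pr 43): {"jj":{"e":{"c":58,"nr":24},"mnf":{"fvb":87,"vwl":94},"pr":43,"q":70,"vlt":{"bf":31,"fe":31,"sfr":11}},"sex":19}
After op 12 (add /sex 85): {"jj":{"e":{"c":58,"nr":24},"mnf":{"fvb":87,"vwl":94},"pr":43,"q":70,"vlt":{"bf":31,"fe":31,"sfr":11}},"sex":85}
After op 13 (replace /jj/e/c 18): {"jj":{"e":{"c":18,"nr":24},"mnf":{"fvb":87,"vwl":94},"pr":43,"q":70,"vlt":{"bf":31,"fe":31,"sfr":11}},"sex":85}
After op 14 (replace /jj/vlt/sfr 69): {"jj":{"e":{"c":18,"nr":24},"mnf":{"fvb":87,"vwl":94},"pr":43,"q":70,"vlt":{"bf":31,"fe":31,"sfr":69}},"sex":85}
After op 15 (add /jj/e/pvz 43): {"jj":{"e":{"c":18,"nr":24,"pvz":43},"mnf":{"fvb":87,"vwl":94},"pr":43,"q":70,"vlt":{"bf":31,"fe":31,"sfr":69}},"sex":85}
After op 16 (add /jj/tqm 7): {"jj":{"e":{"c":18,"nr":24,"pvz":43},"mnf":{"fvb":87,"vwl":94},"pr":43,"q":70,"tqm":7,"vlt":{"bf":31,"fe":31,"sfr":69}},"sex":85}
After op 17 (add /jj/sv 35): {"jj":{"e":{"c":18,"nr":24,"pvz":43},"mnf":{"fvb":87,"vwl":94},"pr":43,"q":70,"sv":35,"tqm":7,"vlt":{"bf":31,"fe":31,"sfr":69}},"sex":85}
After op 18 (add /jj/mnf/rfd 79): {"jj":{"e":{"c":18,"nr":24,"pvz":43},"mnf":{"fvb":87,"rfd":79,"vwl":94},"pr":43,"q":70,"sv":35,"tqm":7,"vlt":{"bf":31,"fe":31,"sfr":69}},"sex":85}
After op 19 (replace /jj/tqm 20): {"jj":{"e":{"c":18,"nr":24,"pvz":43},"mnf":{"fvb":87,"rfd":79,"vwl":94},"pr":43,"q":70,"sv":35,"tqm":20,"vlt":{"bf":31,"fe":31,"sfr":69}},"sex":85}
After op 20 (add /jj/g 84): {"jj":{"e":{"c":18,"nr":24,"pvz":43},"g":84,"mnf":{"fvb":87,"rfd":79,"vwl":94},"pr":43,"q":70,"sv":35,"tqm":20,"vlt":{"bf":31,"fe":31,"sfr":69}},"sex":85}
After op 21 (replace /jj/mnf/fvb 17): {"jj":{"e":{"c":18,"nr":24,"pvz":43},"g":84,"mnf":{"fvb":17,"rfd":79,"vwl":94},"pr":43,"q":70,"sv":35,"tqm":20,"vlt":{"bf":31,"fe":31,"sfr":69}},"sex":85}
After op 22 (add /jj/e/q 49): {"jj":{"e":{"c":18,"nr":24,"pvz":43,"q":49},"g":84,"mnf":{"fvb":17,"rfd":79,"vwl":94},"pr":43,"q":70,"sv":35,"tqm":20,"vlt":{"bf":31,"fe":31,"sfr":69}},"sex":85}
After op 23 (replace /jj/e/q 80): {"jj":{"e":{"c":18,"nr":24,"pvz":43,"q":80},"g":84,"mnf":{"fvb":17,"rfd":79,"vwl":94},"pr":43,"q":70,"sv":35,"tqm":20,"vlt":{"bf":31,"fe":31,"sfr":69}},"sex":85}
After op 24 (remove /jj): {"sex":85}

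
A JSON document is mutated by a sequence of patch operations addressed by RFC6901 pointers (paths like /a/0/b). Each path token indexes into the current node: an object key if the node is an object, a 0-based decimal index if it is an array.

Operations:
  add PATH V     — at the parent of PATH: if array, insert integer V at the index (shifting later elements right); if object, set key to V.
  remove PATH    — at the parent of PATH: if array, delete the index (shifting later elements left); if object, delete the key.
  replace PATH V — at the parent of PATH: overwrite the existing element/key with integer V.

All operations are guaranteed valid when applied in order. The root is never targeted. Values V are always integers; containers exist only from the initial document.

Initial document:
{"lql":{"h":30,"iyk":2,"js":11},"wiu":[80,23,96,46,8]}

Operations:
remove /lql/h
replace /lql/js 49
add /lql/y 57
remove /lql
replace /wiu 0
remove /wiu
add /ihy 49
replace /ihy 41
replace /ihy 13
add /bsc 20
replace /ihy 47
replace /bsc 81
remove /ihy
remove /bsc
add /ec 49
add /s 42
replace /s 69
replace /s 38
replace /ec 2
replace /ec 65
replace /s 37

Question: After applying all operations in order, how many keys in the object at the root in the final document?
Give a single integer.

After op 1 (remove /lql/h): {"lql":{"iyk":2,"js":11},"wiu":[80,23,96,46,8]}
After op 2 (replace /lql/js 49): {"lql":{"iyk":2,"js":49},"wiu":[80,23,96,46,8]}
After op 3 (add /lql/y 57): {"lql":{"iyk":2,"js":49,"y":57},"wiu":[80,23,96,46,8]}
After op 4 (remove /lql): {"wiu":[80,23,96,46,8]}
After op 5 (replace /wiu 0): {"wiu":0}
After op 6 (remove /wiu): {}
After op 7 (add /ihy 49): {"ihy":49}
After op 8 (replace /ihy 41): {"ihy":41}
After op 9 (replace /ihy 13): {"ihy":13}
After op 10 (add /bsc 20): {"bsc":20,"ihy":13}
After op 11 (replace /ihy 47): {"bsc":20,"ihy":47}
After op 12 (replace /bsc 81): {"bsc":81,"ihy":47}
After op 13 (remove /ihy): {"bsc":81}
After op 14 (remove /bsc): {}
After op 15 (add /ec 49): {"ec":49}
After op 16 (add /s 42): {"ec":49,"s":42}
After op 17 (replace /s 69): {"ec":49,"s":69}
After op 18 (replace /s 38): {"ec":49,"s":38}
After op 19 (replace /ec 2): {"ec":2,"s":38}
After op 20 (replace /ec 65): {"ec":65,"s":38}
After op 21 (replace /s 37): {"ec":65,"s":37}
Size at the root: 2

Answer: 2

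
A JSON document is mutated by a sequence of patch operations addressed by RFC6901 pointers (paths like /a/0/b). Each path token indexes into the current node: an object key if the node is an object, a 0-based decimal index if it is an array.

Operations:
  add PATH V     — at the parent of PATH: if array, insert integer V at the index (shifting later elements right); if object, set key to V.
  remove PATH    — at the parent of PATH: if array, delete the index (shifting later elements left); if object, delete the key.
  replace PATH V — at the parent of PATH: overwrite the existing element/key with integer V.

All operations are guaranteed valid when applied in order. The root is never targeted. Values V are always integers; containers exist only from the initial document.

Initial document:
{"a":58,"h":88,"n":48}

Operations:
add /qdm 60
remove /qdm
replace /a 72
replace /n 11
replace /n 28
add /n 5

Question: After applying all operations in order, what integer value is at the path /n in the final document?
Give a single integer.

After op 1 (add /qdm 60): {"a":58,"h":88,"n":48,"qdm":60}
After op 2 (remove /qdm): {"a":58,"h":88,"n":48}
After op 3 (replace /a 72): {"a":72,"h":88,"n":48}
After op 4 (replace /n 11): {"a":72,"h":88,"n":11}
After op 5 (replace /n 28): {"a":72,"h":88,"n":28}
After op 6 (add /n 5): {"a":72,"h":88,"n":5}
Value at /n: 5

Answer: 5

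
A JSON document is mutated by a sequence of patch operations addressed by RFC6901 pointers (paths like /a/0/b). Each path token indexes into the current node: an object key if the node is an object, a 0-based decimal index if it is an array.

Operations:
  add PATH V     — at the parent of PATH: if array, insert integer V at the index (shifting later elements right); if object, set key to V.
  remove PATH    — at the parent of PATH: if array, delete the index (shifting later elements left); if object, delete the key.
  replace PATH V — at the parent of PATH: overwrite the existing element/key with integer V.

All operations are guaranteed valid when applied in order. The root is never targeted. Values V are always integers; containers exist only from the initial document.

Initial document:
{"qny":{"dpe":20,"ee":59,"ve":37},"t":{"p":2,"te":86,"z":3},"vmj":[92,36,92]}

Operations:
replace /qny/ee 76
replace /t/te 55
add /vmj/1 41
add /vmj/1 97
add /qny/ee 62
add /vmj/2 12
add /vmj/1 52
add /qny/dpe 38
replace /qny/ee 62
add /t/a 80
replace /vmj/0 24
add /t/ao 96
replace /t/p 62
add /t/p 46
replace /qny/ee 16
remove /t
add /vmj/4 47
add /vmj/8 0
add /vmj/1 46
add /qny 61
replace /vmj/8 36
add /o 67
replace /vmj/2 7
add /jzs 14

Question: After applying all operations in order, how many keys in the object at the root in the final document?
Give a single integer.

Answer: 4

Derivation:
After op 1 (replace /qny/ee 76): {"qny":{"dpe":20,"ee":76,"ve":37},"t":{"p":2,"te":86,"z":3},"vmj":[92,36,92]}
After op 2 (replace /t/te 55): {"qny":{"dpe":20,"ee":76,"ve":37},"t":{"p":2,"te":55,"z":3},"vmj":[92,36,92]}
After op 3 (add /vmj/1 41): {"qny":{"dpe":20,"ee":76,"ve":37},"t":{"p":2,"te":55,"z":3},"vmj":[92,41,36,92]}
After op 4 (add /vmj/1 97): {"qny":{"dpe":20,"ee":76,"ve":37},"t":{"p":2,"te":55,"z":3},"vmj":[92,97,41,36,92]}
After op 5 (add /qny/ee 62): {"qny":{"dpe":20,"ee":62,"ve":37},"t":{"p":2,"te":55,"z":3},"vmj":[92,97,41,36,92]}
After op 6 (add /vmj/2 12): {"qny":{"dpe":20,"ee":62,"ve":37},"t":{"p":2,"te":55,"z":3},"vmj":[92,97,12,41,36,92]}
After op 7 (add /vmj/1 52): {"qny":{"dpe":20,"ee":62,"ve":37},"t":{"p":2,"te":55,"z":3},"vmj":[92,52,97,12,41,36,92]}
After op 8 (add /qny/dpe 38): {"qny":{"dpe":38,"ee":62,"ve":37},"t":{"p":2,"te":55,"z":3},"vmj":[92,52,97,12,41,36,92]}
After op 9 (replace /qny/ee 62): {"qny":{"dpe":38,"ee":62,"ve":37},"t":{"p":2,"te":55,"z":3},"vmj":[92,52,97,12,41,36,92]}
After op 10 (add /t/a 80): {"qny":{"dpe":38,"ee":62,"ve":37},"t":{"a":80,"p":2,"te":55,"z":3},"vmj":[92,52,97,12,41,36,92]}
After op 11 (replace /vmj/0 24): {"qny":{"dpe":38,"ee":62,"ve":37},"t":{"a":80,"p":2,"te":55,"z":3},"vmj":[24,52,97,12,41,36,92]}
After op 12 (add /t/ao 96): {"qny":{"dpe":38,"ee":62,"ve":37},"t":{"a":80,"ao":96,"p":2,"te":55,"z":3},"vmj":[24,52,97,12,41,36,92]}
After op 13 (replace /t/p 62): {"qny":{"dpe":38,"ee":62,"ve":37},"t":{"a":80,"ao":96,"p":62,"te":55,"z":3},"vmj":[24,52,97,12,41,36,92]}
After op 14 (add /t/p 46): {"qny":{"dpe":38,"ee":62,"ve":37},"t":{"a":80,"ao":96,"p":46,"te":55,"z":3},"vmj":[24,52,97,12,41,36,92]}
After op 15 (replace /qny/ee 16): {"qny":{"dpe":38,"ee":16,"ve":37},"t":{"a":80,"ao":96,"p":46,"te":55,"z":3},"vmj":[24,52,97,12,41,36,92]}
After op 16 (remove /t): {"qny":{"dpe":38,"ee":16,"ve":37},"vmj":[24,52,97,12,41,36,92]}
After op 17 (add /vmj/4 47): {"qny":{"dpe":38,"ee":16,"ve":37},"vmj":[24,52,97,12,47,41,36,92]}
After op 18 (add /vmj/8 0): {"qny":{"dpe":38,"ee":16,"ve":37},"vmj":[24,52,97,12,47,41,36,92,0]}
After op 19 (add /vmj/1 46): {"qny":{"dpe":38,"ee":16,"ve":37},"vmj":[24,46,52,97,12,47,41,36,92,0]}
After op 20 (add /qny 61): {"qny":61,"vmj":[24,46,52,97,12,47,41,36,92,0]}
After op 21 (replace /vmj/8 36): {"qny":61,"vmj":[24,46,52,97,12,47,41,36,36,0]}
After op 22 (add /o 67): {"o":67,"qny":61,"vmj":[24,46,52,97,12,47,41,36,36,0]}
After op 23 (replace /vmj/2 7): {"o":67,"qny":61,"vmj":[24,46,7,97,12,47,41,36,36,0]}
After op 24 (add /jzs 14): {"jzs":14,"o":67,"qny":61,"vmj":[24,46,7,97,12,47,41,36,36,0]}
Size at the root: 4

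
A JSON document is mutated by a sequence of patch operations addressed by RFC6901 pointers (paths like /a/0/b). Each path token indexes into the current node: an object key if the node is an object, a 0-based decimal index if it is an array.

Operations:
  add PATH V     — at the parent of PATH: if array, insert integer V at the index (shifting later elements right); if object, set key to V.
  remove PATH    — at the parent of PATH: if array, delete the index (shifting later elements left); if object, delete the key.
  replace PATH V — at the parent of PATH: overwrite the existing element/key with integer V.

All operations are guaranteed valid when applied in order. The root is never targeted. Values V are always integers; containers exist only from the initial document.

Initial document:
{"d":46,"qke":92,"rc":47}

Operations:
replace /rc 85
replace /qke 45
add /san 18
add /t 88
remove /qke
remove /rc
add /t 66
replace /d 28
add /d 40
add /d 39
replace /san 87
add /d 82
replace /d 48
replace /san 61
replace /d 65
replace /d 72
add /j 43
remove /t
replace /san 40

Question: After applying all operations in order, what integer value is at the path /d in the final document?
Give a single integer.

Answer: 72

Derivation:
After op 1 (replace /rc 85): {"d":46,"qke":92,"rc":85}
After op 2 (replace /qke 45): {"d":46,"qke":45,"rc":85}
After op 3 (add /san 18): {"d":46,"qke":45,"rc":85,"san":18}
After op 4 (add /t 88): {"d":46,"qke":45,"rc":85,"san":18,"t":88}
After op 5 (remove /qke): {"d":46,"rc":85,"san":18,"t":88}
After op 6 (remove /rc): {"d":46,"san":18,"t":88}
After op 7 (add /t 66): {"d":46,"san":18,"t":66}
After op 8 (replace /d 28): {"d":28,"san":18,"t":66}
After op 9 (add /d 40): {"d":40,"san":18,"t":66}
After op 10 (add /d 39): {"d":39,"san":18,"t":66}
After op 11 (replace /san 87): {"d":39,"san":87,"t":66}
After op 12 (add /d 82): {"d":82,"san":87,"t":66}
After op 13 (replace /d 48): {"d":48,"san":87,"t":66}
After op 14 (replace /san 61): {"d":48,"san":61,"t":66}
After op 15 (replace /d 65): {"d":65,"san":61,"t":66}
After op 16 (replace /d 72): {"d":72,"san":61,"t":66}
After op 17 (add /j 43): {"d":72,"j":43,"san":61,"t":66}
After op 18 (remove /t): {"d":72,"j":43,"san":61}
After op 19 (replace /san 40): {"d":72,"j":43,"san":40}
Value at /d: 72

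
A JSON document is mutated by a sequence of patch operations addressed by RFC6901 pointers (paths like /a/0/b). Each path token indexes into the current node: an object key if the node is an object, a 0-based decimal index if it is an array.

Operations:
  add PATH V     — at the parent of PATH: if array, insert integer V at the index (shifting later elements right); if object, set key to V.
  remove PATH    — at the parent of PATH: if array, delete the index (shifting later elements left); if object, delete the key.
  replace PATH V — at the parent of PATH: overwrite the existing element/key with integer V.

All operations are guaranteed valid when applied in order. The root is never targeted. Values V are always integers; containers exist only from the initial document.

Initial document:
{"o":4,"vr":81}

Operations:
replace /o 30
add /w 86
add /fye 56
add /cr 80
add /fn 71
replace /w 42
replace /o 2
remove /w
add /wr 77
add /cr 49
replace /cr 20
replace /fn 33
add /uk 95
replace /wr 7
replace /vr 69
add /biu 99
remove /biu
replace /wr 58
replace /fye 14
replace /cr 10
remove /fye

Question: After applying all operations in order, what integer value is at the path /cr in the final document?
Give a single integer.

Answer: 10

Derivation:
After op 1 (replace /o 30): {"o":30,"vr":81}
After op 2 (add /w 86): {"o":30,"vr":81,"w":86}
After op 3 (add /fye 56): {"fye":56,"o":30,"vr":81,"w":86}
After op 4 (add /cr 80): {"cr":80,"fye":56,"o":30,"vr":81,"w":86}
After op 5 (add /fn 71): {"cr":80,"fn":71,"fye":56,"o":30,"vr":81,"w":86}
After op 6 (replace /w 42): {"cr":80,"fn":71,"fye":56,"o":30,"vr":81,"w":42}
After op 7 (replace /o 2): {"cr":80,"fn":71,"fye":56,"o":2,"vr":81,"w":42}
After op 8 (remove /w): {"cr":80,"fn":71,"fye":56,"o":2,"vr":81}
After op 9 (add /wr 77): {"cr":80,"fn":71,"fye":56,"o":2,"vr":81,"wr":77}
After op 10 (add /cr 49): {"cr":49,"fn":71,"fye":56,"o":2,"vr":81,"wr":77}
After op 11 (replace /cr 20): {"cr":20,"fn":71,"fye":56,"o":2,"vr":81,"wr":77}
After op 12 (replace /fn 33): {"cr":20,"fn":33,"fye":56,"o":2,"vr":81,"wr":77}
After op 13 (add /uk 95): {"cr":20,"fn":33,"fye":56,"o":2,"uk":95,"vr":81,"wr":77}
After op 14 (replace /wr 7): {"cr":20,"fn":33,"fye":56,"o":2,"uk":95,"vr":81,"wr":7}
After op 15 (replace /vr 69): {"cr":20,"fn":33,"fye":56,"o":2,"uk":95,"vr":69,"wr":7}
After op 16 (add /biu 99): {"biu":99,"cr":20,"fn":33,"fye":56,"o":2,"uk":95,"vr":69,"wr":7}
After op 17 (remove /biu): {"cr":20,"fn":33,"fye":56,"o":2,"uk":95,"vr":69,"wr":7}
After op 18 (replace /wr 58): {"cr":20,"fn":33,"fye":56,"o":2,"uk":95,"vr":69,"wr":58}
After op 19 (replace /fye 14): {"cr":20,"fn":33,"fye":14,"o":2,"uk":95,"vr":69,"wr":58}
After op 20 (replace /cr 10): {"cr":10,"fn":33,"fye":14,"o":2,"uk":95,"vr":69,"wr":58}
After op 21 (remove /fye): {"cr":10,"fn":33,"o":2,"uk":95,"vr":69,"wr":58}
Value at /cr: 10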